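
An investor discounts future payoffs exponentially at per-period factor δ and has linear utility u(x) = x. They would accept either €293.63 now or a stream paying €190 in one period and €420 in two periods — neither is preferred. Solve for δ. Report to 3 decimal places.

Present value of the stream is 190·δ + 420·δ². Indifference gives 190δ + 420δ² = 293.63.
Rearranged: 420δ² + 190δ − 293.63 = 0.
The positive root is δ = [−190 + √(190² + 4·420·293.63)] / (2·420) = (−190 + 727.598)/840 ≈ 0.640.

δ ≈ 0.640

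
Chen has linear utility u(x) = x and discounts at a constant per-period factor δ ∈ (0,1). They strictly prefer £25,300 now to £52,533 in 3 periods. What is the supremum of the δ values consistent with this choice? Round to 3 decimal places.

δ < 0.784

Comparing present values: 25300 > δ^3·52533.
Dividing by 52533: δ^3 < 0.48160. Both sides are positive, so the cube root keeps the direction.
δ < 0.48160^(1/3) = 0.784.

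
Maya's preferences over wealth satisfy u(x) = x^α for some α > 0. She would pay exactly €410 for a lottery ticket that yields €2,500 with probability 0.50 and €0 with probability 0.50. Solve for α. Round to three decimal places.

α ≈ 0.383

Since u(0) = 0, the lottery's EU is 0.50·2500^α.
Setting u(410) equal to that: 410^α = 0.50·2500^α ⇒ (410/2500)^α = 0.50.
α = ln(0.50) / ln(410/2500) = -0.693147/-1.807889 ≈ 0.383.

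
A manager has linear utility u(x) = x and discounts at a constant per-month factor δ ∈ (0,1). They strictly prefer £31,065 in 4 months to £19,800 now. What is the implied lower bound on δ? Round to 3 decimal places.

δ > 0.894

The preference means 19800 < δ^4·31065.
Dividing by 31065: δ^4 > 0.63737. Both sides are positive, so the 4th root keeps the direction.
δ > (19800/31065)^(1/4) ≈ 0.894.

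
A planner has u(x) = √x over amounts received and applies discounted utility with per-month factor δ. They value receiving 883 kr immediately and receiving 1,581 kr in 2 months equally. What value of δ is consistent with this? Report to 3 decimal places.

Equating discounted utilities: u(883) = δ^2·u(1581) ⇒ δ^2 = u(883)/u(1581).
Since u(x) = √x, δ^2 = √(883/1581) = 0.74733.
Hence δ = (0.74733)^(1/2) = 0.86448.

δ ≈ 0.864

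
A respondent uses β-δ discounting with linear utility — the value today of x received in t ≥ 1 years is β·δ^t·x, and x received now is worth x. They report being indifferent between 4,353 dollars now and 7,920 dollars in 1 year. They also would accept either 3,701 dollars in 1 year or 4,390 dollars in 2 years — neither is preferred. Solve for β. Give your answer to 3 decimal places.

β ≈ 0.652

From the later pair, β·δ^1·3701 = β·δ^2·4390; dividing through, δ = 3701/4390 = 0.84305.
Now use the now-vs-future pair: 4353 = β·δ·7920 gives β = 4353/(0.84305·7920) ≈ 0.652.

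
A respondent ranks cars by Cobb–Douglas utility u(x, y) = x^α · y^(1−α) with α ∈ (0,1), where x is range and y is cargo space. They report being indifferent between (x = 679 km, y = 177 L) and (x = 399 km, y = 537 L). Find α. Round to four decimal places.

α ≈ 0.6761

The Cobb–Douglas utilities coincide, so 679^α·177^(1−α) = 399^α·537^(1−α).
Rearrange to (679/399)^α = (537/177)^(1−α) and take logs: α·0.5316597 = (1−α)·1.1098484.
So α/(1−α) = (1.1098484)/(0.5316597) = 2.0875165, and α = 2.0875165/3.0875165 ≈ 0.6761.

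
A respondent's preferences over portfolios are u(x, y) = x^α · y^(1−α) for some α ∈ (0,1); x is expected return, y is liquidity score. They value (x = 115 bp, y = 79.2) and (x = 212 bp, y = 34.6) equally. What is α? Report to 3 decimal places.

α ≈ 0.575

The Cobb–Douglas utilities coincide, so 115^α·79.2^(1−α) = 212^α·34.6^(1−α).
Taking logs: α·ln 115 + (1−α)·ln 79.2 = α·ln 212 + (1−α)·ln 34.6, i.e. α·-0.611654 = (1−α)·-0.828123.
With A = -0.611654 and B = -0.828123: α·A = (1−α)·B, so α = B/(A+B) = -0.828123/-1.439777 ≈ 0.575.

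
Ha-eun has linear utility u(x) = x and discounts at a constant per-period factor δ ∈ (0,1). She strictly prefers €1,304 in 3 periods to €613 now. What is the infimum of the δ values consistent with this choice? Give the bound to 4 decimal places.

δ > 0.7775

Under u(x) = x this choice says 613 < δ^3·1304.
Hence δ^3 > 613/1304 = 0.47009, and x ↦ x^(1/3) is increasing on (0,∞).
δ > (613/1304)^(1/3) ≈ 0.7775.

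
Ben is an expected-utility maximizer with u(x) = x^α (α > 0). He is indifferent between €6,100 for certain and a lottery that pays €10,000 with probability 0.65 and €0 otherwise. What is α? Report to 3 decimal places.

EU(lottery) = 0.65·10000^α + 0.35·0 = 0.65·10000^α.
Setting u(6100) equal to that: 6100^α = 0.65·10000^α ⇒ (6100/10000)^α = 0.65.
Take logs: α = ln 0.65 / ln(6100/10000) ≈ 0.87151.

α ≈ 0.872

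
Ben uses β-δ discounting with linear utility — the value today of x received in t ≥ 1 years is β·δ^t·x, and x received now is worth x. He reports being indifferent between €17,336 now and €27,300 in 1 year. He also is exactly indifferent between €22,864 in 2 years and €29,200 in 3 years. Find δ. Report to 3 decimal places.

From the later pair, β·δ^2·22864 = β·δ^3·29200; dividing through, δ = 22864/29200 = 0.78301.

δ ≈ 0.783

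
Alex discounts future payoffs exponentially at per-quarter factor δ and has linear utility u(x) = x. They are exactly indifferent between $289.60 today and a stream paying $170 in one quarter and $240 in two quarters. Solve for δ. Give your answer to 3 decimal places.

Equating present values: 289.60 = 170δ + 240δ².
That is, 240δ² + 170δ − 289.60 = 0, a quadratic in δ.
δ = (−170 + √(170² + 4·240·289.60)) / (2·240) = (−170 + √306916.00) / 480 ≈ 0.800.

δ ≈ 0.800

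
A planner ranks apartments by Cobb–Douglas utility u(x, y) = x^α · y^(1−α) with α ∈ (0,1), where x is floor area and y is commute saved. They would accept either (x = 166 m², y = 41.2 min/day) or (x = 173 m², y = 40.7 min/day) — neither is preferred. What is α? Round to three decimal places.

Indifference: 166^α · 41.2^(1−α) = 173^α · 40.7^(1−α).
Rearrange to (166/173)^α = (40.7/41.2)^(1−α) and take logs: α·-0.041304 = (1−α)·-0.012210.
So α/(1−α) = (-0.012210)/(-0.041304) = 0.295613, and α = 0.295613/1.295613 ≈ 0.228.

α ≈ 0.228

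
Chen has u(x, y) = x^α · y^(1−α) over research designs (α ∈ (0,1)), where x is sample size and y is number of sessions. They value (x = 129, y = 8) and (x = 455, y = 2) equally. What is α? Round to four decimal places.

Set the two utilities equal: 129^α·8^(1−α) = 455^α·2^(1−α).
(129/455)^α = (2/8)^(1−α); take logs: α·ln(129/455) = (1−α)·ln(2/8), i.e. α·-1.2604850 = (1−α)·-1.3862944.
Thus α·(-2.6467794) = -1.3862944, so α = -1.3862944/-2.6467794 ≈ 0.5238.

α ≈ 0.5238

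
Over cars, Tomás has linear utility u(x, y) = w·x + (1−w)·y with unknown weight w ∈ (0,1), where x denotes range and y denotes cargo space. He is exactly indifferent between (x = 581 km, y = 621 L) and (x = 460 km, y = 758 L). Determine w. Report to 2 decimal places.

u(581,621) = u(460,758) means w·581 + (1−w)·621 = w·460 + (1−w)·758.
Rearranging, 121·w − 137·(1−w) = 0.
The marginal rate of substitution is 137/121, so w = 137/(121+137) = 0.53.

w = 0.53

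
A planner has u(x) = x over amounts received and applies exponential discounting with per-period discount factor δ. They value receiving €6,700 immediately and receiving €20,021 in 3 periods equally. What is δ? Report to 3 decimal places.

δ ≈ 0.694

The payoff in 3 periods is discounted by δ^3, so u(6700) = δ^3·u(20021) and δ^3 = u(6700)/u(20021).
With u(x) = x: δ^3 = 6700/20021 = 0.33465.
So δ = 0.33465^(1/3) ≈ 0.694.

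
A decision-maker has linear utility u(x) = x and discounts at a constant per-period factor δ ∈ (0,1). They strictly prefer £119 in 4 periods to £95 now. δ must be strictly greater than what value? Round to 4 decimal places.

The preference means 95 < δ^4·119.
Hence δ^4 > 95/119 = 0.79832, and x ↦ x^(1/4) is increasing on (0,∞).
δ > (95/119)^(1/4) ≈ 0.9452.

δ > 0.9452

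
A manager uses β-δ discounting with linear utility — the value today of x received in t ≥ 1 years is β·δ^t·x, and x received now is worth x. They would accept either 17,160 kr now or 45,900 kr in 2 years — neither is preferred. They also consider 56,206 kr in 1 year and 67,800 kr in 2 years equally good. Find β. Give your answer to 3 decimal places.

β ≈ 0.544

From the later pair, β·δ^1·56206 = β·δ^2·67800; dividing through, δ = 56206/67800 = 0.82900.
The first indifference: 17160 = β·δ^2·45900, so β = 17160/(δ^2·45900) = 17160/(0.68724·45900) ≈ 0.544.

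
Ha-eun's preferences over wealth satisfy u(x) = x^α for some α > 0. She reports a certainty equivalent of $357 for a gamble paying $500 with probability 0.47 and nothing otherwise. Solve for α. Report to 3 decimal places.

EU(lottery) = 0.47·500^α + 0.53·0 = 0.47·500^α.
Indifference: 357^α = 0.47·500^α, so (357/500)^α = 0.47.
Take logs: α = ln 0.47 / ln(357/500) ≈ 2.24127.

α ≈ 2.241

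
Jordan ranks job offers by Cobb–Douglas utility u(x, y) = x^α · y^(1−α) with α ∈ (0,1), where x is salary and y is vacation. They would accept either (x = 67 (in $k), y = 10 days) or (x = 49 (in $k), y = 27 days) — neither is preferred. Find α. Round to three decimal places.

Indifference: 67^α · 10^(1−α) = 49^α · 27^(1−α).
Taking logs: α·ln 67 + (1−α)·ln 10 = α·ln 49 + (1−α)·ln 27, i.e. α·0.312872 = (1−α)·0.993252.
With A = 0.312872 and B = 0.993252: α·A = (1−α)·B, so α = B/(A+B) = 0.993252/1.306124 ≈ 0.760.

α ≈ 0.760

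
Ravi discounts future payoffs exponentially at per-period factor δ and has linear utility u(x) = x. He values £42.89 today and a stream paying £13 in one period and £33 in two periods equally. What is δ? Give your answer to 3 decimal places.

δ ≈ 0.960

Equating present values: 42.89 = 13δ + 33δ².
So 33δ² + 13δ − 42.89 = 0.
By the quadratic formula (taking the positive root), δ = (−13 + √5830.48) / 66 ≈ 0.960.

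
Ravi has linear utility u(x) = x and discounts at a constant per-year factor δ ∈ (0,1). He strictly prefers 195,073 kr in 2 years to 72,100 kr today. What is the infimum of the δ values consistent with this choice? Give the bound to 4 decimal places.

The preference means 72100 < δ^2·195073.
Dividing by 195073: δ^2 > 0.36961. Both sides are positive, so the square root keeps the direction.
δ > 0.36961^(1/2) = 0.6080.

δ > 0.6080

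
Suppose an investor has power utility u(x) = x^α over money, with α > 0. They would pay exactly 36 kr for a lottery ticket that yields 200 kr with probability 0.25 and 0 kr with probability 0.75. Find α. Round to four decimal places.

α ≈ 0.8084

EU(lottery) = 0.25·200^α + 0.75·0 = 0.25·200^α.
Setting u(36) equal to that: 36^α = 0.25·200^α ⇒ (36/200)^α = 0.25.
Taking logs: α·ln(36/200) = ln(0.25), so α = -1.3862944 / -1.7147984 ≈ 0.8084.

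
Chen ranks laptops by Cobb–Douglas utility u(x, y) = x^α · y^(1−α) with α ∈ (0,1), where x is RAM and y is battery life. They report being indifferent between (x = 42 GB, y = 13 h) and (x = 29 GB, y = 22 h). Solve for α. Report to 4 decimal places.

α ≈ 0.5869

The Cobb–Douglas utilities coincide, so 42^α·13^(1−α) = 29^α·22^(1−α).
Taking logs: α·ln 42 + (1−α)·ln 13 = α·ln 29 + (1−α)·ln 22, i.e. α·0.3703738 = (1−α)·0.5260931.
Thus α·(0.8964669) = 0.5260931, so α = 0.5260931/0.8964669 ≈ 0.5869.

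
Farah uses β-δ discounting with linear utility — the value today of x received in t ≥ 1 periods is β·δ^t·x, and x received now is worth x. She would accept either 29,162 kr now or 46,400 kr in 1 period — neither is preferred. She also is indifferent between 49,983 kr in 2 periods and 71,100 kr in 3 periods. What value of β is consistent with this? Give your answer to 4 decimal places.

β ≈ 0.8940

Both payoffs in the second observation are in the future, so β drops out: δ^2·49983 = δ^3·71100 ⇒ δ = 49983/71100 = 0.70300.
The first indifference: 29162 = β·δ·46400, so β = 29162/(δ·46400) = 29162/(0.70300·46400) ≈ 0.8940.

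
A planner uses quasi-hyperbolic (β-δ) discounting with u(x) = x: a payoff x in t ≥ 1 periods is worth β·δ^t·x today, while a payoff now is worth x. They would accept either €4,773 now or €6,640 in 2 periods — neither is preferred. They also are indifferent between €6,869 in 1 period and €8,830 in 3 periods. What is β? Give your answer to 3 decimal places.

β ≈ 0.924

Both payoffs in the second observation are in the future, so β drops out: δ^1·6869 = δ^3·8830 ⇒ δ^2 = 6869/8830 = 0.77792, so δ = 0.88200.
The first indifference: 4773 = β·δ^2·6640, so β = 4773/(δ^2·6640) = 4773/(0.77792·6640) ≈ 0.924.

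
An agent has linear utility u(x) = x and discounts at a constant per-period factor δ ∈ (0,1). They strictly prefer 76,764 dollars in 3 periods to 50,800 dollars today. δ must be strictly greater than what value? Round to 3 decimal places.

The preference means 50800 < δ^3·76764.
Hence δ^3 > 50800/76764 = 0.66177, and x ↦ x^(1/3) is increasing on (0,∞).
δ > 0.66177^(1/3) = 0.871.

δ > 0.871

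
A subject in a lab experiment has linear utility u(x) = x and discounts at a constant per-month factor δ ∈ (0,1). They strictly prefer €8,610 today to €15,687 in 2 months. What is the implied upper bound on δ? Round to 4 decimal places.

δ < 0.7409

The preference means 8610 > δ^2·15687.
Dividing by 15687: δ^2 < 0.54886. Both sides are positive, so the square root keeps the direction.
δ < 0.54886^(1/2) = 0.7409.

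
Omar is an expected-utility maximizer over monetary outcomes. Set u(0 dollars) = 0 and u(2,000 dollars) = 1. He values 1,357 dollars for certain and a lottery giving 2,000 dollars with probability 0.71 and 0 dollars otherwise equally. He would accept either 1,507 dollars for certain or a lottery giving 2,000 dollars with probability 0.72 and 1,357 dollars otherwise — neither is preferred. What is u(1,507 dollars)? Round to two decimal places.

0.92

From the first indifference, u(1,357 dollars) = 0.71·u(2,000 dollars) + 0.29·u(0 dollars) = 0.71·1 + 0.29·0 = 0.71.
Chaining: u(1,507 dollars) = 0.72·1.00 + 0.28·0.71 = 0.9188.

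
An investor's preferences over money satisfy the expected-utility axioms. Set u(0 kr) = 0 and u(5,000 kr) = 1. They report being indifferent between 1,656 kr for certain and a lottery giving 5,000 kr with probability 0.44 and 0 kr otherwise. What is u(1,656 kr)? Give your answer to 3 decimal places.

0.440

The indifference gives u(1,656 kr) = 0.44·u(5,000 kr) + 0.56·u(0 kr) = 0.44·1 + 0.56·0 = 0.44.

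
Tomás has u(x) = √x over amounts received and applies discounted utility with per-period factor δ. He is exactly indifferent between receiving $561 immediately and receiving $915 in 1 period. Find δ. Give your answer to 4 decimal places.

The payoff in 1 period is discounted by δ, so u(561) = δ·u(915) and δ = u(561)/u(915).
With u(x) = √x: δ = √561/√915 = √(561/915) = 0.78302.

δ ≈ 0.7830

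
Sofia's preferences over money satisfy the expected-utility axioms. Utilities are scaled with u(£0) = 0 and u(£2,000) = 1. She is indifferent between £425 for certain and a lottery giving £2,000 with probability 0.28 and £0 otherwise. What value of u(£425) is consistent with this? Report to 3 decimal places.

0.280

The indifference gives u(£425) = 0.28·u(£2,000) + 0.72·u(£0) = 0.28·1 + 0.72·0 = 0.28.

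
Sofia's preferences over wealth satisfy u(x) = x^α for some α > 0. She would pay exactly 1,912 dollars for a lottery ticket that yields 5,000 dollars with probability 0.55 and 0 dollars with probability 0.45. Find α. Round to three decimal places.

EU(lottery) = 0.55·5000^α + 0.45·0 = 0.55·5000^α.
Indifference: 1912^α = 0.55·5000^α, so (1912/5000)^α = 0.55.
Taking logs: α·ln(1912/5000) = ln(0.55), so α = -0.597837 / -0.961288 ≈ 0.622.

α ≈ 0.622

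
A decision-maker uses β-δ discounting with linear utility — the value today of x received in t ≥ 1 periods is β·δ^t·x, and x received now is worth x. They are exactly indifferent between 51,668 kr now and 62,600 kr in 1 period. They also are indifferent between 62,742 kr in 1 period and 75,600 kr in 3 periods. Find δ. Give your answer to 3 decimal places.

From the later pair, β·δ^1·62742 = β·δ^3·75600; dividing through, δ^2 = 62742/75600 = 0.82992, so δ = 0.91100.

δ ≈ 0.911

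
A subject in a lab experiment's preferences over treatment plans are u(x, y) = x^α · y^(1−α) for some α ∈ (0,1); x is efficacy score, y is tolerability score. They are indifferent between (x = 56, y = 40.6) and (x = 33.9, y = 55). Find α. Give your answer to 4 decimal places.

Set the two utilities equal: 56^α·40.6^(1−α) = 33.9^α·55^(1−α).
(56/33.9)^α = (55/40.6)^(1−α); take logs: α·ln(56/33.9) = (1−α)·ln(55/40.6), i.e. α·0.5019367 = (1−α)·0.3035651.
So α/(1−α) = (0.3035651)/(0.5019367) = 0.6047876, and α = 0.6047876/1.6047876 ≈ 0.3769.

α ≈ 0.3769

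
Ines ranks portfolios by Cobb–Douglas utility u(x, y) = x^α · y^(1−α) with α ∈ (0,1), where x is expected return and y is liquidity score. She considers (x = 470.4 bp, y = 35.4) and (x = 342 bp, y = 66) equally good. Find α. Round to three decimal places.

α ≈ 0.661

Set the two utilities equal: 470.4^α·35.4^(1−α) = 342^α·66^(1−α).
Rearrange to (470.4/342)^α = (66/35.4)^(1−α) and take logs: α·0.318773 = (1−α)·0.622943.
Thus α·(0.941716) = 0.622943, so α = 0.622943/0.941716 ≈ 0.661.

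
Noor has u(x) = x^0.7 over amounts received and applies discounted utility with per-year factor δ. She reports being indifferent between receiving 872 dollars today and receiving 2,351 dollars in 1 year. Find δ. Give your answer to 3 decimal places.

Equating discounted utilities: u(872) = δ·u(2351) ⇒ δ = u(872)/u(2351).
With u(x) = x^0.7: δ = 872^0.7/2351^0.7 = (872/2351)^0.7 = 0.49944.

δ ≈ 0.499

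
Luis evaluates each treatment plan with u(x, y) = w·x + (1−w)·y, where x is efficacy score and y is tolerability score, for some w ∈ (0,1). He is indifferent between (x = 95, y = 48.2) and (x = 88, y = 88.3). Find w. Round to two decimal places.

Indifference: w·95 + (1−w)·48.2 = w·88 + (1−w)·88.3.
Rearranging, 7·w − 40.1·(1−w) = 0.
Hence w = 40.1/(7+40.1) = 40.1/47.1 = 0.85.

w = 0.85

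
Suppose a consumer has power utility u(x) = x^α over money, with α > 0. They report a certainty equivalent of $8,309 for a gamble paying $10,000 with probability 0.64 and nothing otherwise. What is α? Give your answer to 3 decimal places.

α ≈ 2.409

Since u(0) = 0, the lottery's EU is 0.64·10000^α.
Indifference: 8309^α = 0.64·10000^α, so (8309/10000)^α = 0.64.
Take logs: α = ln 0.64 / ln(8309/10000) ≈ 2.40916.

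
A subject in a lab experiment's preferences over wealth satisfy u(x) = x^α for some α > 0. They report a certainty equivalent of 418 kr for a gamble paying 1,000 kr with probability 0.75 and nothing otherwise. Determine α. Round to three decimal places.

α ≈ 0.330

Since u(0) = 0, the lottery's EU is 0.75·1000^α.
Setting u(418) equal to that: 418^α = 0.75·1000^α ⇒ (418/1000)^α = 0.75.
Take logs: α = ln 0.75 / ln(418/1000) ≈ 0.32981.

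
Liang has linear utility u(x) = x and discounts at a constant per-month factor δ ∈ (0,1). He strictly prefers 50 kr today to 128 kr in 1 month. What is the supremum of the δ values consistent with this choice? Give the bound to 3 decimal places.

Under u(x) = x this choice says 50 > δ·128.
Dividing through by 128 gives δ < 0.39062.

δ < 0.391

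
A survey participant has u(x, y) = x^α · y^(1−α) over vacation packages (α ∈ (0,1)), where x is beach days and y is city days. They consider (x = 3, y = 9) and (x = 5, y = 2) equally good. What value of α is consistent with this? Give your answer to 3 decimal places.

α ≈ 0.746

Set the two utilities equal: 3^α·9^(1−α) = 5^α·2^(1−α).
(3/5)^α = (2/9)^(1−α); take logs: α·ln(3/5) = (1−α)·ln(2/9), i.e. α·-0.510826 = (1−α)·-1.504077.
So α/(1−α) = (-1.504077)/(-0.510826) = 2.944402, and α = 2.944402/3.944402 ≈ 0.746.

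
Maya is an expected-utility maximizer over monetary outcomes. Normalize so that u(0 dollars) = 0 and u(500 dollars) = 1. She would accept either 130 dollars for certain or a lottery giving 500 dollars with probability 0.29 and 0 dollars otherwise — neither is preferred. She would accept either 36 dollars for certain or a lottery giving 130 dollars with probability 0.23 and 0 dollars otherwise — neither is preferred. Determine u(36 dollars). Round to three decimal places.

0.067

First, u(130 dollars) = 0.29·u(500 dollars) + 0.71·u(0 dollars) = 0.29.
Then u(36 dollars) = 0.23·u(130 dollars) + 0.77·u(0 dollars) = 0.23·0.29 + 0.77·0.00 = 0.0667.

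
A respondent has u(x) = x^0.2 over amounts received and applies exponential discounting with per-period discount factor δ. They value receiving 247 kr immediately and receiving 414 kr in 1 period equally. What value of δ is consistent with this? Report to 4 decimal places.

δ ≈ 0.9019

Indifference means u(247) = δ · u(414), so δ = u(247)/u(414).
Since u(x) = x^0.2, δ = (247/414)^0.2 = 0.59662^0.2 = 0.90186.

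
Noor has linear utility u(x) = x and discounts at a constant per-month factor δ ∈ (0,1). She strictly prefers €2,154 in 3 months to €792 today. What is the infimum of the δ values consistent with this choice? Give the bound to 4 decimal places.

δ > 0.7164

Comparing present values: 792 < δ^3·2154.
Dividing by 2154: δ^3 > 0.36769. Both sides are positive, so the cube root keeps the direction.
δ > (792/2154)^(1/3) ≈ 0.7164.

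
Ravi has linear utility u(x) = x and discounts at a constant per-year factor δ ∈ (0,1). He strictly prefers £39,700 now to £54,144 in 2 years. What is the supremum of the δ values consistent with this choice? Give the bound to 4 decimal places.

δ < 0.8563

Under u(x) = x this choice says 39700 > δ^2·54144.
So δ^2 < 39700/54144 = 0.73323; taking the square root of both positive sides preserves the inequality.
δ < (39700/54144)^(1/2) ≈ 0.8563.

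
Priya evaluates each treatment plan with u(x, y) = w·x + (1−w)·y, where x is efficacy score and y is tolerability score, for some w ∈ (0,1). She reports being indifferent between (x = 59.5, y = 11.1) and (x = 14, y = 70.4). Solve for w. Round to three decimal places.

Indifference: w·59.5 + (1−w)·11.1 = w·14 + (1−w)·70.4.
Rearranging, 45.5·w − 59.3·(1−w) = 0.
Hence w = 59.3/(45.5+59.3) = 59.3/104.8 = 0.566.

w = 0.566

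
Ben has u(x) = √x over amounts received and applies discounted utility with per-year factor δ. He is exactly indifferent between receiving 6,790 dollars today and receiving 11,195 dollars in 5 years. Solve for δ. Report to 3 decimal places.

Indifference means u(6790) = δ^5 · u(11195), so δ^5 = u(6790)/u(11195).
With u(x) = √x: δ^5 = √6790/√11195 = √(6790/11195) = 0.77879.
Hence δ = (0.77879)^(1/5) = 0.95123.

δ ≈ 0.951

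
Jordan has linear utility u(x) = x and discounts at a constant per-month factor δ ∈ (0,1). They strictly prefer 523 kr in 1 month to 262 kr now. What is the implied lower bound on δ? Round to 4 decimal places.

δ > 0.5010

Under u(x) = x this choice says 262 < δ·523.
So δ > 262/523 = 0.50096.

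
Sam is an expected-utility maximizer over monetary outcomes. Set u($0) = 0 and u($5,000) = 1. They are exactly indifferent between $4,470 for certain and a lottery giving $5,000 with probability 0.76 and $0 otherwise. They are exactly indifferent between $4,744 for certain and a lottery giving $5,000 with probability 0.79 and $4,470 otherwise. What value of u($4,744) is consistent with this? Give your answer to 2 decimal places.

First, u($4,470) = 0.76·u($5,000) + 0.24·u($0) = 0.76.
Chaining: u($4,744) = 0.79·1.00 + 0.21·0.76 = 0.9496.

0.95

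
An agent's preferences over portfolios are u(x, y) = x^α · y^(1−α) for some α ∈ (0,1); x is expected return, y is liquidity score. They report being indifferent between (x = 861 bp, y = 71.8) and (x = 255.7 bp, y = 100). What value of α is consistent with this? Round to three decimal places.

Indifference: 861^α · 71.8^(1−α) = 255.7^α · 100^(1−α).
(861/255.7)^α = (100/71.8)^(1−α); take logs: α·ln(861/255.7) = (1−α)·ln(100/71.8), i.e. α·1.214090 = (1−α)·0.331286.
With A = 1.214090 and B = 0.331286: α·A = (1−α)·B, so α = B/(A+B) = 0.331286/1.545376 ≈ 0.214.

α ≈ 0.214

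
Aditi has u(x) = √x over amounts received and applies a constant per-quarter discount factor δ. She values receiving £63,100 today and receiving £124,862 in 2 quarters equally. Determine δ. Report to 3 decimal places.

δ ≈ 0.843

Indifference means u(63100) = δ^2 · u(124862), so δ^2 = u(63100)/u(124862).
Since u(x) = √x, δ^2 = √(63100/124862) = 0.71089.
Taking the square root: δ = 0.71089^(1/2) ≈ 0.843.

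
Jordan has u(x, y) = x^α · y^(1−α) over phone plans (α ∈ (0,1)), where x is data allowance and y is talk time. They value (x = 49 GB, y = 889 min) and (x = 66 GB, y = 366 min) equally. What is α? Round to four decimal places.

α ≈ 0.7487

Indifference: 49^α · 889^(1−α) = 66^α · 366^(1−α).
Taking logs: α·ln 49 + (1−α)·ln 889 = α·ln 66 + (1−α)·ln 366, i.e. α·-0.2978344 = (1−α)·-0.8874639.
Thus α·(-1.1852983) = -0.8874639, so α = -0.8874639/-1.1852983 ≈ 0.7487.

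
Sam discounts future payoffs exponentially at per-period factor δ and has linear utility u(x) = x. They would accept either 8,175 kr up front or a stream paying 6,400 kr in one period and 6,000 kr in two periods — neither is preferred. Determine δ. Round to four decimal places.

Present value of the stream is 6400·δ + 6000·δ². Indifference gives 6400δ + 6000δ² = 8175.
That is, 6000δ² + 6400δ − 8175 = 0, a quadratic in δ.
The positive root is δ = [−6400 + √(6400² + 4·6000·8175)] / (2·6000) = (−6400 + 15400.000)/12000 ≈ 0.7500.

δ ≈ 0.7500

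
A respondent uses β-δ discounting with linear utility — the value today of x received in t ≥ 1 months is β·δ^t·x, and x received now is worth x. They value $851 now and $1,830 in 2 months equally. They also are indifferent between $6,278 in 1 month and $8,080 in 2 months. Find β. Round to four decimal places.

The second indifference involves only future payoffs, so β cancels: β·δ^1·6278 = β·δ^2·8080, giving δ = 6278/8080 = 0.77698.
Substituting δ into 851 = β·δ^2·1830: β = 851/(1104.768) ≈ 0.7703.

β ≈ 0.7703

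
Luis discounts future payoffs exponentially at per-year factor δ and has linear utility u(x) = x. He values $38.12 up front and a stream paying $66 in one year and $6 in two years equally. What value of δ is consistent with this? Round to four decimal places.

δ ≈ 0.5501

Equating present values: 38.12 = 66δ + 6δ².
That is, 6δ² + 66δ − 38.12 = 0, a quadratic in δ.
By the quadratic formula (taking the positive root), δ = (−66 + √5270.88) / 12 ≈ 0.5501.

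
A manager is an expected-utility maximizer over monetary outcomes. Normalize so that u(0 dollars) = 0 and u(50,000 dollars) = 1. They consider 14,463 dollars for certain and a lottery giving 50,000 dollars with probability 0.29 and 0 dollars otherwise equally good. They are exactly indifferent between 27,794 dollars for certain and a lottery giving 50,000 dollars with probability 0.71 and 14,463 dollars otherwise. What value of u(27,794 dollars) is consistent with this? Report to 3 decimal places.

0.794

From the first indifference, u(14,463 dollars) = 0.29·u(50,000 dollars) + 0.71·u(0 dollars) = 0.29·1 + 0.71·0 = 0.29.
Chaining: u(27,794 dollars) = 0.71·1.00 + 0.29·0.29 = 0.7941.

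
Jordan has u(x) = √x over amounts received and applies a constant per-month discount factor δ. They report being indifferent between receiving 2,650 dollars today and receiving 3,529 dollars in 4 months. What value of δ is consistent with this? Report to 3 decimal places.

δ ≈ 0.965

Indifference means u(2650) = δ^4 · u(3529), so δ^4 = u(2650)/u(3529).
Since u(x) = √x, δ^4 = √(2650/3529) = 0.86656.
Taking the 4th root: δ = 0.86656^(1/4) ≈ 0.965.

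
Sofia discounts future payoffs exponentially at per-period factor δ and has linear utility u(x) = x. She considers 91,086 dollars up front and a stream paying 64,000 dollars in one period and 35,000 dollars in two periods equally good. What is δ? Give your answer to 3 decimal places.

δ ≈ 0.940

Equating present values: 91086 = 64000δ + 35000δ².
That is, 35000δ² + 64000δ − 91086 = 0, a quadratic in δ.
δ = (−64000 + √(64000² + 4·35000·91086)) / (2·35000) = (−64000 + √16848040000.00) / 70000 ≈ 0.940.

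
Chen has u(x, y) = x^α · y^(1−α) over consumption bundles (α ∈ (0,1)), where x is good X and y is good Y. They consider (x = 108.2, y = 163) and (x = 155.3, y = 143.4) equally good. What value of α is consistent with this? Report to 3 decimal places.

α ≈ 0.262

Set the two utilities equal: 108.2^α·163^(1−α) = 155.3^α·143.4^(1−α).
(108.2/155.3)^α = (143.4/163)^(1−α); take logs: α·ln(108.2/155.3) = (1−α)·ln(143.4/163), i.e. α·-0.361377 = (1−α)·-0.128112.
With A = -0.361377 and B = -0.128112: α·A = (1−α)·B, so α = B/(A+B) = -0.128112/-0.489489 ≈ 0.262.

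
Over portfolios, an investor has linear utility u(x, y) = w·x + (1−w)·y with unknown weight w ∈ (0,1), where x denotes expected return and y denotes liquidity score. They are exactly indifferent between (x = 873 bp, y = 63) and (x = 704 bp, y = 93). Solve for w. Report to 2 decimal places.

w = 0.15

Equating utilities: w·873 + (1−w)·63 = w·704 + (1−w)·93.
w·(873−704) = (1−w)·(93−63), i.e. w·169 = (1−w)·30.
Hence w = 30/(169+30) = 30/199 = 0.15.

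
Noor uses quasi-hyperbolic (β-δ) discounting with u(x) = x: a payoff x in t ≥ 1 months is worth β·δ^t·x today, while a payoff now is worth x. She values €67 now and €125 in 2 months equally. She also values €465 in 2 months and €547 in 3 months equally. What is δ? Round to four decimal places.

δ ≈ 0.8501

Both payoffs in the second observation are in the future, so β drops out: δ^2·465 = δ^3·547 ⇒ δ = 465/547 = 0.85009.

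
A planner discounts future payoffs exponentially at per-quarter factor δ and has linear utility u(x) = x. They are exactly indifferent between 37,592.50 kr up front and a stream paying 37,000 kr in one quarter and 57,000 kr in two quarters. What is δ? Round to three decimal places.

Present value of the stream is 37000·δ + 57000·δ². Indifference gives 37000δ + 57000δ² = 37592.50.
That is, 57000δ² + 37000δ − 37592.50 = 0, a quadratic in δ.
δ = (−37000 + √(37000² + 4·57000·37592.50)) / (2·57000) = (−37000 + √9940090000.00) / 114000 ≈ 0.550.

δ ≈ 0.550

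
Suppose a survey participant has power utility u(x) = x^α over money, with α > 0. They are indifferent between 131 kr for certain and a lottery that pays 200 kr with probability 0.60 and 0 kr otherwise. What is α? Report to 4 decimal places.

EU(lottery) = 0.60·200^α + 0.40·0 = 0.60·200^α.
Setting u(131) equal to that: 131^α = 0.60·200^α ⇒ (131/200)^α = 0.60.
α = ln(0.60) / ln(131/200) = -0.5108256/-0.4231200 ≈ 1.2073.

α ≈ 1.2073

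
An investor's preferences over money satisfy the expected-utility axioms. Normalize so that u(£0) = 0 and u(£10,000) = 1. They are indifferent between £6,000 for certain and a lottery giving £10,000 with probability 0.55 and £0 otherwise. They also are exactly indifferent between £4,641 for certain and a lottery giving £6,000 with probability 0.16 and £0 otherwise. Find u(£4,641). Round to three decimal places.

0.088

From the first indifference, u(£6,000) = 0.55·u(£10,000) + 0.45·u(£0) = 0.55·1 + 0.45·0 = 0.55.
The second indifference gives u(£4,641) = 0.16·u(£6,000) + 0.84·u(£0) = 0.16·0.55 + 0.84·0.00 = 0.0880.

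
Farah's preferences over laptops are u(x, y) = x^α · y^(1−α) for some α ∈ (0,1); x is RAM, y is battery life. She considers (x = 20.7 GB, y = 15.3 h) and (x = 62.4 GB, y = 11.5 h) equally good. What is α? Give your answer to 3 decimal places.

α ≈ 0.206

The Cobb–Douglas utilities coincide, so 20.7^α·15.3^(1−α) = 62.4^α·11.5^(1−α).
Rearrange to (20.7/62.4)^α = (11.5/15.3)^(1−α) and take logs: α·-1.103432 = (1−α)·-0.285506.
With A = -1.103432 and B = -0.285506: α·A = (1−α)·B, so α = B/(A+B) = -0.285506/-1.388938 ≈ 0.206.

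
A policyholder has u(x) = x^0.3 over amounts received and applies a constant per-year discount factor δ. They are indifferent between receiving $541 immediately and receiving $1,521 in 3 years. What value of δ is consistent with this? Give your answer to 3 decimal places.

δ ≈ 0.902

Indifference means u(541) = δ^3 · u(1521), so δ^3 = u(541)/u(1521).
With u(x) = x^0.3: δ^3 = 541^0.3/1521^0.3 = (541/1521)^0.3 = 0.73337.
Hence δ = (0.73337)^(1/3) = 0.90179.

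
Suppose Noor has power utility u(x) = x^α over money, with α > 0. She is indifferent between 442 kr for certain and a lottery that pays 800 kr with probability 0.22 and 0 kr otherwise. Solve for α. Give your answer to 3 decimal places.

α ≈ 2.552

Since u(0) = 0, the lottery's EU is 0.22·800^α.
Setting u(442) equal to that: 442^α = 0.22·800^α ⇒ (442/800)^α = 0.22.
Take logs: α = ln 0.22 / ln(442/800) ≈ 2.55204.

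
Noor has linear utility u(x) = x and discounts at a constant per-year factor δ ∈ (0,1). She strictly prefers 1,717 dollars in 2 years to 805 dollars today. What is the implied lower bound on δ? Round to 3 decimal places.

Under u(x) = x this choice says 805 < δ^2·1717.
Dividing by 1717: δ^2 > 0.46884. Both sides are positive, so the square root keeps the direction.
δ > 0.46884^(1/2) = 0.685.

δ > 0.685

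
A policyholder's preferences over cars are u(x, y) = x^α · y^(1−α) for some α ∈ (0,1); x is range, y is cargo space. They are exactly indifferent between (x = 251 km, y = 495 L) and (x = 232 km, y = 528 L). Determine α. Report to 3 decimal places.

Set the two utilities equal: 251^α·495^(1−α) = 232^α·528^(1−α).
Taking logs: α·ln 251 + (1−α)·ln 495 = α·ln 232 + (1−α)·ln 528, i.e. α·0.078716 = (1−α)·0.064539.
Thus α·(0.143255) = 0.064539, so α = 0.064539/0.143255 ≈ 0.451.

α ≈ 0.451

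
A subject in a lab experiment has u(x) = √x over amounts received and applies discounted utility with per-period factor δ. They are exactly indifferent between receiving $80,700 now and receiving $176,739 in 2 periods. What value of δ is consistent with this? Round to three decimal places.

δ ≈ 0.822

The payoff in 2 periods is discounted by δ^2, so u(80700) = δ^2·u(176739) and δ^2 = u(80700)/u(176739).
With u(x) = √x: δ^2 = √80700/√176739 = √(80700/176739) = 0.67573.
Taking the square root: δ = 0.67573^(1/2) ≈ 0.822.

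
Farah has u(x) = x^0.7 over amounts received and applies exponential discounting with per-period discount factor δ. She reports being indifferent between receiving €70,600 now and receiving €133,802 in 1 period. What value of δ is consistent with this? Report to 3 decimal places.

Equating discounted utilities: u(70600) = δ·u(133802) ⇒ δ = u(70600)/u(133802).
With u(x) = x^0.7: δ = 70600^0.7/133802^0.7 = (70600/133802)^0.7 = 0.63920.

δ ≈ 0.639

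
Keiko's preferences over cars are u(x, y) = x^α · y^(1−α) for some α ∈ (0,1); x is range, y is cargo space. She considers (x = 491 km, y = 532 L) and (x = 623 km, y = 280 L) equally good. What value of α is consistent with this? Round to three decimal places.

Indifference: 491^α · 532^(1−α) = 623^α · 280^(1−α).
Taking logs: α·ln 491 + (1−α)·ln 532 = α·ln 623 + (1−α)·ln 280, i.e. α·-0.238102 = (1−α)·-0.641854.
With A = -0.238102 and B = -0.641854: α·A = (1−α)·B, so α = B/(A+B) = -0.641854/-0.879956 ≈ 0.729.

α ≈ 0.729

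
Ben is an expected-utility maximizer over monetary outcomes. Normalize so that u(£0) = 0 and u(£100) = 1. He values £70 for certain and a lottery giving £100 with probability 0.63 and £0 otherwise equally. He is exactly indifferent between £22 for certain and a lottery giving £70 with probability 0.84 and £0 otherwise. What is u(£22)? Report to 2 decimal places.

The first gamble pins u(£70): it must equal 0.63·1 + 0.37·0 = 0.63.
The second indifference gives u(£22) = 0.84·u(£70) + 0.16·u(£0) = 0.84·0.63 + 0.16·0.00 = 0.5292.

0.53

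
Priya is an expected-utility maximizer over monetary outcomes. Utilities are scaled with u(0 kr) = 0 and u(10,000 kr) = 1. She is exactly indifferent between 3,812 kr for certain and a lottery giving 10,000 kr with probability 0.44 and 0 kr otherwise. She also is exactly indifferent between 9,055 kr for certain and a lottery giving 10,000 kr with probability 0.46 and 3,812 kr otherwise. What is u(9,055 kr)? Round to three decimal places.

First, u(3,812 kr) = 0.44·u(10,000 kr) + 0.56·u(0 kr) = 0.44.
Chaining: u(9,055 kr) = 0.46·1.00 + 0.54·0.44 = 0.6976.

0.698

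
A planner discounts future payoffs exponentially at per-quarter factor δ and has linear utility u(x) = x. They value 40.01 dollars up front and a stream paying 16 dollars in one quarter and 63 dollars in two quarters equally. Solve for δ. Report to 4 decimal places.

δ ≈ 0.6800

Equating present values: 40.01 = 16δ + 63δ².
That is, 63δ² + 16δ − 40.01 = 0, a quadratic in δ.
δ = (−16 + √(16² + 4·63·40.01)) / (2·63) = (−16 + √10338.52) / 126 ≈ 0.6800.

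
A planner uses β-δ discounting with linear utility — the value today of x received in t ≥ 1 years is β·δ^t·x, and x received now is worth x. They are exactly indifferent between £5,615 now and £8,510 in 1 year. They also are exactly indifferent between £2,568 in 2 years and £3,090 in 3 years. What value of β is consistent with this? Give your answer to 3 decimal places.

The second indifference involves only future payoffs, so β cancels: β·δ^2·2568 = β·δ^3·3090, giving δ = 2568/3090 = 0.83107.
The first indifference: 5615 = β·δ·8510, so β = 5615/(δ·8510) = 5615/(0.83107·8510) ≈ 0.794.

β ≈ 0.794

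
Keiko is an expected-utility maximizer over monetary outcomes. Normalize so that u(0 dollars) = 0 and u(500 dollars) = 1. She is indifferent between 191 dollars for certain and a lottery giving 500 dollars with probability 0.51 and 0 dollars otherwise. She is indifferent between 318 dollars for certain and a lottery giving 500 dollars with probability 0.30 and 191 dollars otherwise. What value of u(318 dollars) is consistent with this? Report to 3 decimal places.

From the first indifference, u(191 dollars) = 0.51·u(500 dollars) + 0.49·u(0 dollars) = 0.51·1 + 0.49·0 = 0.51.
The second indifference gives u(318 dollars) = 0.30·u(500 dollars) + 0.70·u(191 dollars) = 0.30·1.00 + 0.70·0.51 = 0.6570.

0.657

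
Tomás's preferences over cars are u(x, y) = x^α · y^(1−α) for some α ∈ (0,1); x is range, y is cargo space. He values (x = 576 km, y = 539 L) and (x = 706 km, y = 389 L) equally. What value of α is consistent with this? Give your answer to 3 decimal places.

Indifference: 576^α · 539^(1−α) = 706^α · 389^(1−α).
Taking logs: α·ln 576 + (1−α)·ln 539 = α·ln 706 + (1−α)·ln 389, i.e. α·-0.203508 = (1−α)·-0.326136.
Thus α·(-0.529644) = -0.326136, so α = -0.326136/-0.529644 ≈ 0.616.

α ≈ 0.616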